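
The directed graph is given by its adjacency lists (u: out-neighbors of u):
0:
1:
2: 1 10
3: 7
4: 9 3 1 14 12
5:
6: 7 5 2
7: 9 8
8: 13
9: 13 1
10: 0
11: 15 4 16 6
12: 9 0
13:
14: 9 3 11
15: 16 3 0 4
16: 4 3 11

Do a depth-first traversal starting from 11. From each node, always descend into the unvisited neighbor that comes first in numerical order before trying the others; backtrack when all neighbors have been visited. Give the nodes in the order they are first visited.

Visit 11
11 → 4
4 → 1
4 → 3
3 → 7
7 → 8
8 → 13
7 → 9
4 → 12
12 → 0
4 → 14
11 → 6
6 → 2
2 → 10
6 → 5
11 → 15
15 → 16

11 -> 4 -> 1 -> 3 -> 7 -> 8 -> 13 -> 9 -> 12 -> 0 -> 14 -> 6 -> 2 -> 10 -> 5 -> 15 -> 16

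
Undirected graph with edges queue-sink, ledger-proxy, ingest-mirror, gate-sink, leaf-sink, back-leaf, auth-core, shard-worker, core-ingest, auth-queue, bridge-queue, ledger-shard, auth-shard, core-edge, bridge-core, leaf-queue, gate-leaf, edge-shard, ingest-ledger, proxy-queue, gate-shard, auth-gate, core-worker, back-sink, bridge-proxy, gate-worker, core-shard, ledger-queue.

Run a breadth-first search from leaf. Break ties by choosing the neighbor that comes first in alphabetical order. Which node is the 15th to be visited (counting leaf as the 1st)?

mirror

Visit leaf; enqueue back, gate, queue, sink → queue [back, gate, queue, sink]
Visit back → queue [gate, queue, sink]
Visit gate; enqueue auth, shard, worker → queue [queue, sink, auth, shard, worker]
Visit queue; enqueue bridge, ledger, proxy → queue [sink, auth, shard, worker, bridge, ledger, proxy]
Visit sink → queue [auth, shard, worker, bridge, ledger, proxy]
Visit auth; enqueue core → queue [shard, worker, bridge, ledger, proxy, core]
Visit shard; enqueue edge → queue [worker, bridge, ledger, proxy, core, edge]
Visit worker → queue [bridge, ledger, proxy, core, edge]
Visit bridge → queue [ledger, proxy, core, edge]
Visit ledger; enqueue ingest → queue [proxy, core, edge, ingest]
Visit proxy → queue [core, edge, ingest]
Visit core → queue [edge, ingest]
Visit edge → queue [ingest]
Visit ingest; enqueue mirror → queue [mirror]
Visit mirror → queue []

Visit order: leaf, back, gate, queue, sink, auth, shard, worker, bridge, ledger, proxy, core, edge, ingest, mirror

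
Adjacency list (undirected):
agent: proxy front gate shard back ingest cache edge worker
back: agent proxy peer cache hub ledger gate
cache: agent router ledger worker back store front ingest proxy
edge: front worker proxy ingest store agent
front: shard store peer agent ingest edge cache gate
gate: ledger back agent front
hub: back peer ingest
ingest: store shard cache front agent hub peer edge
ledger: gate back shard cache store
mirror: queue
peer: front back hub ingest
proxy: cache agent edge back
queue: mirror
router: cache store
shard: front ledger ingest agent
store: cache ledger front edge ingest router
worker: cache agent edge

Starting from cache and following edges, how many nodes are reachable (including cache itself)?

BFS from cache visits: cache, worker, store, router, proxy, ledger, ingest, front, back, agent, edge, shard, gate, peer, hub
Reachable nodes: 15 of 17 total.

15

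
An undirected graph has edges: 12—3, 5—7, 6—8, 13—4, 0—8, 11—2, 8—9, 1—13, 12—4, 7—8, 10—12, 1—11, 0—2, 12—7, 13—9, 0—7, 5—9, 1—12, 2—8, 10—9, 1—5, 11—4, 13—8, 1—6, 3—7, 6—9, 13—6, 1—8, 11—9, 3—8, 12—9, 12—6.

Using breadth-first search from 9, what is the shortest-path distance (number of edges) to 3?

2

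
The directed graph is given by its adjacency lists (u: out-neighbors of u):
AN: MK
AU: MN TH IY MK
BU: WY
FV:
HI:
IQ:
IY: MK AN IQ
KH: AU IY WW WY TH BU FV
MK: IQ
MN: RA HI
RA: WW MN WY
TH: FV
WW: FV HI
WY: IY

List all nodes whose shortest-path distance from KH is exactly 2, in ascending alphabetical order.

AN, HI, IQ, MK, MN

Level 0: KH
Level 1: AU, BU, FV, IY, TH, WW, WY
Level 2: AN, HI, IQ, MK, MN
Level 3: RA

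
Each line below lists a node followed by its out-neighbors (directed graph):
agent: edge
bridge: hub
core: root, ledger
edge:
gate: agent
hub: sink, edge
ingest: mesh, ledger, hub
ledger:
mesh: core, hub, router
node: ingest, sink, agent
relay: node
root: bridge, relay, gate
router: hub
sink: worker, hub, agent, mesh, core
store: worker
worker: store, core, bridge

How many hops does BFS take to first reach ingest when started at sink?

5

Level 0: sink
Level 1: agent, core, hub, mesh, worker
Level 2: bridge, edge, ledger, root, router, store
Level 3: gate, relay
Level 4: node
Level 5: ingest
ingest first appears at level 5.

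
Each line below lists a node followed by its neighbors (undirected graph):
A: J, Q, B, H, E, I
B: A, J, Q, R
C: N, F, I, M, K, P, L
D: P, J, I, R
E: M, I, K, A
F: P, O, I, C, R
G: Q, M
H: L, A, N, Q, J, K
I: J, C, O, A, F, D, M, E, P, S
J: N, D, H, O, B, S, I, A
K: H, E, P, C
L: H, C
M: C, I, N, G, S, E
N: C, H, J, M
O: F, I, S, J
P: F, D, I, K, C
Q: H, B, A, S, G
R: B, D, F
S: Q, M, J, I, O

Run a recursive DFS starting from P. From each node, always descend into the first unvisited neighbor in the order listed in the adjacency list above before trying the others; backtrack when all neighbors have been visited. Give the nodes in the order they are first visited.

P F O I J N C M G Q H L A B R D E K S

Visit P
P → F
F → O
O → I
I → J
J → N
N → C
C → M
M → G
G → Q
Q → H
H → L
H → A
A → B
B → R
R → D
A → E
E → K
Q → S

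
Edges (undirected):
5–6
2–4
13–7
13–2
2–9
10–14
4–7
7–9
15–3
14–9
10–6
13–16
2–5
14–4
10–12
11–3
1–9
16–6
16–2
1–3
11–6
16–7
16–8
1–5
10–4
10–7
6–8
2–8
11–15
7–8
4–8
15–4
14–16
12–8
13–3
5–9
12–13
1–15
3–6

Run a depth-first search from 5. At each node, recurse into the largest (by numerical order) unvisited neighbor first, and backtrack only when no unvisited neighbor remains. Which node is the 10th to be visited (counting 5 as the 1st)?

6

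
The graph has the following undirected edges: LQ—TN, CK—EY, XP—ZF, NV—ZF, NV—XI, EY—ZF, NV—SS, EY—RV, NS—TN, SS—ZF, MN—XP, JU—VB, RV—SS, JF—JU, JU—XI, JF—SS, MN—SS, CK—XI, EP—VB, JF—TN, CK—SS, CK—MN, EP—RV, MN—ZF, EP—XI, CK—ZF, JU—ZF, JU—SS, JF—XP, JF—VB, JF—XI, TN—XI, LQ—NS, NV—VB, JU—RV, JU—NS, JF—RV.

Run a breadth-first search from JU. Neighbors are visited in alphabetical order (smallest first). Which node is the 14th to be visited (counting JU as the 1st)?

CK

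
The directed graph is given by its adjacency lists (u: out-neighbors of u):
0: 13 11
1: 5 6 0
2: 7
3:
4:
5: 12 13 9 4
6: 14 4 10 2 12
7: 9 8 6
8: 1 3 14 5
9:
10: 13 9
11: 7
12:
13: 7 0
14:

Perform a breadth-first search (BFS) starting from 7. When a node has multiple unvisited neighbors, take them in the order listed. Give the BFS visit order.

7, 9, 8, 6, 1, 3, 14, 5, 4, 10, 2, 12, 0, 13, 11

Visit 7; enqueue 9, 8, 6 → queue [9, 8, 6]
Visit 9 → queue [8, 6]
Visit 8; enqueue 1, 3, 14, 5 → queue [6, 1, 3, 14, 5]
Visit 6; enqueue 4, 10, 2, 12 → queue [1, 3, 14, 5, 4, 10, 2, 12]
Visit 1; enqueue 0 → queue [3, 14, 5, 4, 10, 2, 12, 0]
Visit 3 → queue [14, 5, 4, 10, 2, 12, 0]
Visit 14 → queue [5, 4, 10, 2, 12, 0]
Visit 5; enqueue 13 → queue [4, 10, 2, 12, 0, 13]
Visit 4 → queue [10, 2, 12, 0, 13]
Visit 10 → queue [2, 12, 0, 13]
Visit 2 → queue [12, 0, 13]
Visit 12 → queue [0, 13]
Visit 0; enqueue 11 → queue [13, 11]
Visit 13 → queue [11]
Visit 11 → queue []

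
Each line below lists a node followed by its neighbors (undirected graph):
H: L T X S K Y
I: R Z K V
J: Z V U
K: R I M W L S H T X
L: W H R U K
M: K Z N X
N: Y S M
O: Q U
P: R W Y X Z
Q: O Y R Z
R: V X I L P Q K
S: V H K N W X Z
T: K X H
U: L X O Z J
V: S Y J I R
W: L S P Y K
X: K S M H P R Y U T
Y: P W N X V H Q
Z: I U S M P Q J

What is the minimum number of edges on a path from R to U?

2

Level 0: R
Level 1: I, K, L, P, Q, V, X
Level 2: H, J, M, O, S, T, U, W, Y, Z
Level 3: N
U first appears at level 2.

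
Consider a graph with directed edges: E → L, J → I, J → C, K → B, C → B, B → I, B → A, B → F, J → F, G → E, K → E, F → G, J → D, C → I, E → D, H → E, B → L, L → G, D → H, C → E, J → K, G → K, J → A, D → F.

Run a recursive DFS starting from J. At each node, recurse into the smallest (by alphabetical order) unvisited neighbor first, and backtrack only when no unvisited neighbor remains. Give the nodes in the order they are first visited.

J A C B F G E D H L K I

Visit J
J → A
J → C
C → B
B → F
F → G
G → E
E → D
D → H
E → L
G → K
B → I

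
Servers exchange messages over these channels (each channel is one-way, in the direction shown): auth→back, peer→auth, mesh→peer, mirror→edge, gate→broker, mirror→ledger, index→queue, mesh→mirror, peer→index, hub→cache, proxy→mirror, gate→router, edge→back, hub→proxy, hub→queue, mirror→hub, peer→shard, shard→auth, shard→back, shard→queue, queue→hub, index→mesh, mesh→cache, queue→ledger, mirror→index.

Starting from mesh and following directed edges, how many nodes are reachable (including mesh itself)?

13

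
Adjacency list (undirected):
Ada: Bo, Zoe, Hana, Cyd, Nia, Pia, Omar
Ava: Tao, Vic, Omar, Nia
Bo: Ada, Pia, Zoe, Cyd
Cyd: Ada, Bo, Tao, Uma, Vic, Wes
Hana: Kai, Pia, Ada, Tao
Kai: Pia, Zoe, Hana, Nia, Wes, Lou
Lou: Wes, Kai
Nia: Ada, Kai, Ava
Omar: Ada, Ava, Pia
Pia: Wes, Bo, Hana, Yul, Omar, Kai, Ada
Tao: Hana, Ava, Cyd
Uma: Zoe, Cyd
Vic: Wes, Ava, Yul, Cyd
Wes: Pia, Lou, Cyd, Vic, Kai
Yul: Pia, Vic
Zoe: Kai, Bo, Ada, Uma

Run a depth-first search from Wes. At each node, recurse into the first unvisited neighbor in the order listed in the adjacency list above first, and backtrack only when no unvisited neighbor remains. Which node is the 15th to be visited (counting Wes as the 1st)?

Visit Wes
Wes → Pia
Pia → Bo
Bo → Ada
Ada → Zoe
Zoe → Kai
Kai → Hana
Hana → Tao
Tao → Ava
Ava → Vic
Vic → Yul
Vic → Cyd
Cyd → Uma
Ava → Omar
Ava → Nia
Kai → Lou

Visit order: Wes, Pia, Bo, Ada, Zoe, Kai, Hana, Tao, Ava, Vic, Yul, Cyd, Uma, Omar, Nia, Lou

Nia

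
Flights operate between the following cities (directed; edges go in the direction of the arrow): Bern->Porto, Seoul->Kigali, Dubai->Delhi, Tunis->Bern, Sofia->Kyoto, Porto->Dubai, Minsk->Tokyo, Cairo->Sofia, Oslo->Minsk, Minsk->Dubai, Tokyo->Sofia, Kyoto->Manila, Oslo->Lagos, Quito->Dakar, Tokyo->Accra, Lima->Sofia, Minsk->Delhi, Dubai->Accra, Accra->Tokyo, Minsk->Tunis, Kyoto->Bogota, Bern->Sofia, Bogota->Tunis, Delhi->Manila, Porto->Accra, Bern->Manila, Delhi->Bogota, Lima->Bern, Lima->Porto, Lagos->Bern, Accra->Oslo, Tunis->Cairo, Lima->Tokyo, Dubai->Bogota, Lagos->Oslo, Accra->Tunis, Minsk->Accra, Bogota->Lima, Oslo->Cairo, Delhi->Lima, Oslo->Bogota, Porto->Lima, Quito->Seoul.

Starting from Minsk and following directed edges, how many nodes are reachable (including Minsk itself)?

16

BFS from Minsk visits: Minsk, Accra, Delhi, Dubai, Tokyo, Tunis, Oslo, Bogota, Lima, Manila, Sofia, Bern, Cairo, Lagos, Porto, Kyoto
Reachable nodes: 16 of 20 total.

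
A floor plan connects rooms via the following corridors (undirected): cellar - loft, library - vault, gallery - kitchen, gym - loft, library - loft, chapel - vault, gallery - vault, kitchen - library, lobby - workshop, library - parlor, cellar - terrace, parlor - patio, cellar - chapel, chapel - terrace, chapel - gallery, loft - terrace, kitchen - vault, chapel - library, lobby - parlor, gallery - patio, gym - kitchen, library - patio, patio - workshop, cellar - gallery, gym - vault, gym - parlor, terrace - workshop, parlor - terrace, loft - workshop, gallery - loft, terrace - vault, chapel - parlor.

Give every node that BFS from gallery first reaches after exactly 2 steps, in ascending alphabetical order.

gym, library, parlor, terrace, workshop

Level 0: gallery
Level 1: cellar, chapel, kitchen, loft, patio, vault
Level 2: gym, library, parlor, terrace, workshop
Level 3: lobby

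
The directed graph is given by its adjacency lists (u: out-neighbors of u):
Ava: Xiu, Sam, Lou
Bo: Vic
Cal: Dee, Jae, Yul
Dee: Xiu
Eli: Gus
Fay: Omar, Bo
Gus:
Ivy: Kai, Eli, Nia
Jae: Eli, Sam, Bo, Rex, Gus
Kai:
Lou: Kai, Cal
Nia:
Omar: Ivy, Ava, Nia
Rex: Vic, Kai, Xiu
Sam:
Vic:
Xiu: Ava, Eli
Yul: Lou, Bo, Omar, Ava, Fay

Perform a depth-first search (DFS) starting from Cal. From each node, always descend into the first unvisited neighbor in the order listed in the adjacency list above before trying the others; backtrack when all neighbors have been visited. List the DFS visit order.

Cal, Dee, Xiu, Ava, Sam, Lou, Kai, Eli, Gus, Jae, Bo, Vic, Rex, Yul, Omar, Ivy, Nia, Fay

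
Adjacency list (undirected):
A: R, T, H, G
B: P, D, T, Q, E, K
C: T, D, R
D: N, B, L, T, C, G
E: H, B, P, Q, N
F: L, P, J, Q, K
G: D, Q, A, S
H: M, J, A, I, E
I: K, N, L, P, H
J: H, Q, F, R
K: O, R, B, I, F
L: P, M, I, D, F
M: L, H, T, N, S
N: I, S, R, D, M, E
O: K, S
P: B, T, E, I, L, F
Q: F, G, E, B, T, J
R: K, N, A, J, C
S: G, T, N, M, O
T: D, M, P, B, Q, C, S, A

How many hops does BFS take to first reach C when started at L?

Level 0: L
Level 1: D, F, I, M, P
Level 2: B, C, E, G, H, J, K, N, Q, S, T
Level 3: A, O, R
C first appears at level 2.

2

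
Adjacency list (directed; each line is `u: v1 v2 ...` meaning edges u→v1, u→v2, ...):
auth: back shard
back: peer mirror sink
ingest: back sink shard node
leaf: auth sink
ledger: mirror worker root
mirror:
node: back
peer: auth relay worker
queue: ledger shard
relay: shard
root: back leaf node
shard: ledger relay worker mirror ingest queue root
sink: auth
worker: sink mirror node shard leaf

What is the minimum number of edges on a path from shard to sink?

2

Level 0: shard
Level 1: ingest, ledger, mirror, queue, relay, root, worker
Level 2: back, leaf, node, sink
Level 3: auth, peer
sink first appears at level 2.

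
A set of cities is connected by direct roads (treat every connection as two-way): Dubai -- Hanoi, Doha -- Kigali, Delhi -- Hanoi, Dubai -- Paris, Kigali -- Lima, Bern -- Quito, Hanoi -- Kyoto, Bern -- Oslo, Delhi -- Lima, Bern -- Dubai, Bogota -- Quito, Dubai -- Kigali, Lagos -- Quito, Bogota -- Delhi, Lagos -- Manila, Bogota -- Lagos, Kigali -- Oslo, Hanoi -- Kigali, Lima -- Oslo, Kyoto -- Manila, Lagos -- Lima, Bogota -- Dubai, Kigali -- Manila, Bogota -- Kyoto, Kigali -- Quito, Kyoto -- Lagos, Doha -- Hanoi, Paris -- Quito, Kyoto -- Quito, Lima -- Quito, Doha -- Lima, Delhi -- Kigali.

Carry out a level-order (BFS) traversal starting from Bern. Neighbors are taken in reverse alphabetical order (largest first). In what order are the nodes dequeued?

Visit Bern; enqueue Quito, Oslo, Dubai → queue [Quito, Oslo, Dubai]
Visit Quito; enqueue Paris, Lima, Lagos, Kyoto, Kigali, Bogota → queue [Oslo, Dubai, Paris, Lima, Lagos, Kyoto, Kigali, Bogota]
Visit Oslo → queue [Dubai, Paris, Lima, Lagos, Kyoto, Kigali, Bogota]
Visit Dubai; enqueue Hanoi → queue [Paris, Lima, Lagos, Kyoto, Kigali, Bogota, Hanoi]
Visit Paris → queue [Lima, Lagos, Kyoto, Kigali, Bogota, Hanoi]
Visit Lima; enqueue Doha, Delhi → queue [Lagos, Kyoto, Kigali, Bogota, Hanoi, Doha, Delhi]
Visit Lagos; enqueue Manila → queue [Kyoto, Kigali, Bogota, Hanoi, Doha, Delhi, Manila]
Visit Kyoto → queue [Kigali, Bogota, Hanoi, Doha, Delhi, Manila]
Visit Kigali → queue [Bogota, Hanoi, Doha, Delhi, Manila]
Visit Bogota → queue [Hanoi, Doha, Delhi, Manila]
Visit Hanoi → queue [Doha, Delhi, Manila]
Visit Doha → queue [Delhi, Manila]
Visit Delhi → queue [Manila]
Visit Manila → queue []

Bern → Quito → Oslo → Dubai → Paris → Lima → Lagos → Kyoto → Kigali → Bogota → Hanoi → Doha → Delhi → Manila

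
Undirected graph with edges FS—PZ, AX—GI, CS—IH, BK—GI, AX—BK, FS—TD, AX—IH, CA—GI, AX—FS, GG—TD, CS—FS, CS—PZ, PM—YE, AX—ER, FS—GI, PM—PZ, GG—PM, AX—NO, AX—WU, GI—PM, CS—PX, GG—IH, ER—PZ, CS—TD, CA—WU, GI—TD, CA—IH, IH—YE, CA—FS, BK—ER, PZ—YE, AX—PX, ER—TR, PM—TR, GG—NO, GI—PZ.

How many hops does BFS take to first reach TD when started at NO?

2

Level 0: NO
Level 1: AX, GG
Level 2: BK, ER, FS, GI, IH, PM, PX, TD, WU
Level 3: CA, CS, PZ, TR, YE
TD first appears at level 2.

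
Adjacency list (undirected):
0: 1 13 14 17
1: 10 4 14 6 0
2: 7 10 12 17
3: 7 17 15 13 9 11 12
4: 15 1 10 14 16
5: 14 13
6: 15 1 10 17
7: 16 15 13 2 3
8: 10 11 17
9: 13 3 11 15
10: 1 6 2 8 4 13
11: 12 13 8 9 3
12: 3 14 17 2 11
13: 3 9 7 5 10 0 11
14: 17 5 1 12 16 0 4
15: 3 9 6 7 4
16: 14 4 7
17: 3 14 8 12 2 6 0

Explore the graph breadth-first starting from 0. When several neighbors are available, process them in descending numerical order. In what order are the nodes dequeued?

Visit 0; enqueue 17, 14, 13, 1 → queue [17, 14, 13, 1]
Visit 17; enqueue 12, 8, 6, 3, 2 → queue [14, 13, 1, 12, 8, 6, 3, 2]
Visit 14; enqueue 16, 5, 4 → queue [13, 1, 12, 8, 6, 3, 2, 16, 5, 4]
Visit 13; enqueue 11, 10, 9, 7 → queue [1, 12, 8, 6, 3, 2, 16, 5, 4, 11, 10, 9, 7]
Visit 1 → queue [12, 8, 6, 3, 2, 16, 5, 4, 11, 10, 9, 7]
Visit 12 → queue [8, 6, 3, 2, 16, 5, 4, 11, 10, 9, 7]
Visit 8 → queue [6, 3, 2, 16, 5, 4, 11, 10, 9, 7]
Visit 6; enqueue 15 → queue [3, 2, 16, 5, 4, 11, 10, 9, 7, 15]
Visit 3 → queue [2, 16, 5, 4, 11, 10, 9, 7, 15]
Visit 2 → queue [16, 5, 4, 11, 10, 9, 7, 15]
Visit 16 → queue [5, 4, 11, 10, 9, 7, 15]
Visit 5 → queue [4, 11, 10, 9, 7, 15]
Visit 4 → queue [11, 10, 9, 7, 15]
Visit 11 → queue [10, 9, 7, 15]
Visit 10 → queue [9, 7, 15]
Visit 9 → queue [7, 15]
Visit 7 → queue [15]
Visit 15 → queue []

0 -> 17 -> 14 -> 13 -> 1 -> 12 -> 8 -> 6 -> 3 -> 2 -> 16 -> 5 -> 4 -> 11 -> 10 -> 9 -> 7 -> 15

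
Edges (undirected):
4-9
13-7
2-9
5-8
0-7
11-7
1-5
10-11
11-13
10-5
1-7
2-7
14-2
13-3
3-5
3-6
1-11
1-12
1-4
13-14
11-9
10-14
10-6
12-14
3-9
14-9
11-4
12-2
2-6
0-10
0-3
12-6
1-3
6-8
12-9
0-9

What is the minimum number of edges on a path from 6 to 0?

2

Level 0: 6
Level 1: 2, 3, 8, 10, 12
Level 2: 0, 1, 5, 7, 9, 11, 13, 14
Level 3: 4
0 first appears at level 2.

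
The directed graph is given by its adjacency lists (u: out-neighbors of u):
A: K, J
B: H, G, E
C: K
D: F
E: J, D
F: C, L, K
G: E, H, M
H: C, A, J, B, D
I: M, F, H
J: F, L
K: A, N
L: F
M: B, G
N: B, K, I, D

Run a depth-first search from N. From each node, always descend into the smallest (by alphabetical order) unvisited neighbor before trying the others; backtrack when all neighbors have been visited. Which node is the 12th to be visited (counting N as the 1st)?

H

Visit N
N → B
B → E
E → D
D → F
F → C
C → K
K → A
A → J
J → L
B → G
G → H
G → M
N → I

Visit order: N, B, E, D, F, C, K, A, J, L, G, H, M, I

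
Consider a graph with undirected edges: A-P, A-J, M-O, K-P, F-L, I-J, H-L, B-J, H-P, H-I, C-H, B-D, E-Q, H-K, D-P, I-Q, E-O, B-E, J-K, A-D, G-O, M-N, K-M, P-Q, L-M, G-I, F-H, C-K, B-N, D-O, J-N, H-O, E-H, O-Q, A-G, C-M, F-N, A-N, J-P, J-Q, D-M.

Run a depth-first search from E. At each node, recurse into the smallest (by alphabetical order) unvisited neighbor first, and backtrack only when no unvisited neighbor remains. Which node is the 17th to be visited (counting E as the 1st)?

P

Visit E
E → B
B → D
D → A
A → G
G → I
I → H
H → C
C → K
K → J
J → N
N → F
F → L
L → M
M → O
O → Q
Q → P

Visit order: E, B, D, A, G, I, H, C, K, J, N, F, L, M, O, Q, P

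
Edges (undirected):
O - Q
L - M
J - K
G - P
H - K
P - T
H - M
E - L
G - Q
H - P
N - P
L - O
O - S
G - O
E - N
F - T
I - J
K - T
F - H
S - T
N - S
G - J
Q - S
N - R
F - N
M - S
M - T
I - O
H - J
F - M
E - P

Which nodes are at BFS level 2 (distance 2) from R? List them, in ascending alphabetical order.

Level 0: R
Level 1: N
Level 2: E, F, P, S
Level 3: G, H, L, M, O, Q, T
Level 4: I, J, K

E, F, P, S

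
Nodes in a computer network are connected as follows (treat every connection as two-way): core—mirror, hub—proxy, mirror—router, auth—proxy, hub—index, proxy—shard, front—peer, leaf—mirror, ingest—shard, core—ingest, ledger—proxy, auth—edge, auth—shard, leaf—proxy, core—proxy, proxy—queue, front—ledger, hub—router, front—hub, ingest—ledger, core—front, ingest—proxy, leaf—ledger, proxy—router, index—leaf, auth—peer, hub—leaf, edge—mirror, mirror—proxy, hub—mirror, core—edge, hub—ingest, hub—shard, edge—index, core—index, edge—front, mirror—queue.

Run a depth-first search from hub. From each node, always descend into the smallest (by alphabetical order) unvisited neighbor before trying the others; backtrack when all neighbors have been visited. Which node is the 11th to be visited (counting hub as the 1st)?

Visit hub
hub → front
front → core
core → edge
edge → auth
auth → peer
auth → proxy
proxy → ingest
ingest → ledger
ledger → leaf
leaf → index
leaf → mirror
mirror → queue
mirror → router
ingest → shard

Visit order: hub, front, core, edge, auth, peer, proxy, ingest, ledger, leaf, index, mirror, queue, router, shard

index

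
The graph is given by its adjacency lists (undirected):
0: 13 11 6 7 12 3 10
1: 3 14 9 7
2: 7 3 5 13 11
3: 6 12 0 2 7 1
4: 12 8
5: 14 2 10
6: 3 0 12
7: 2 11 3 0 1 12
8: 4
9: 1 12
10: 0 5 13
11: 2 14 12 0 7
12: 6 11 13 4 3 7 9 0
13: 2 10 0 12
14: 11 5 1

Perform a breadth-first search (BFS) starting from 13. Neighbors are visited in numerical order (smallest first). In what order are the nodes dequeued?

Visit 13; enqueue 0, 2, 10, 12 → queue [0, 2, 10, 12]
Visit 0; enqueue 3, 6, 7, 11 → queue [2, 10, 12, 3, 6, 7, 11]
Visit 2; enqueue 5 → queue [10, 12, 3, 6, 7, 11, 5]
Visit 10 → queue [12, 3, 6, 7, 11, 5]
Visit 12; enqueue 4, 9 → queue [3, 6, 7, 11, 5, 4, 9]
Visit 3; enqueue 1 → queue [6, 7, 11, 5, 4, 9, 1]
Visit 6 → queue [7, 11, 5, 4, 9, 1]
Visit 7 → queue [11, 5, 4, 9, 1]
Visit 11; enqueue 14 → queue [5, 4, 9, 1, 14]
Visit 5 → queue [4, 9, 1, 14]
Visit 4; enqueue 8 → queue [9, 1, 14, 8]
Visit 9 → queue [1, 14, 8]
Visit 1 → queue [14, 8]
Visit 14 → queue [8]
Visit 8 → queue []

13 → 0 → 2 → 10 → 12 → 3 → 6 → 7 → 11 → 5 → 4 → 9 → 1 → 14 → 8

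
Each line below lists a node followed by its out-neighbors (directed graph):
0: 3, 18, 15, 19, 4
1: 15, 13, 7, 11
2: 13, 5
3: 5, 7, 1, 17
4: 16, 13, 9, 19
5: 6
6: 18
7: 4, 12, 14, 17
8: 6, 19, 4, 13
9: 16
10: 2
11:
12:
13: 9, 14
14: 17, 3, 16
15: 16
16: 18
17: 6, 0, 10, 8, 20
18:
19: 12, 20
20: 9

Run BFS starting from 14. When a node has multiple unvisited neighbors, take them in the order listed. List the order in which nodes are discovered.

14 -> 17 -> 3 -> 16 -> 6 -> 0 -> 10 -> 8 -> 20 -> 5 -> 7 -> 1 -> 18 -> 15 -> 19 -> 4 -> 2 -> 13 -> 9 -> 12 -> 11

Visit 14; enqueue 17, 3, 16 → queue [17, 3, 16]
Visit 17; enqueue 6, 0, 10, 8, 20 → queue [3, 16, 6, 0, 10, 8, 20]
Visit 3; enqueue 5, 7, 1 → queue [16, 6, 0, 10, 8, 20, 5, 7, 1]
Visit 16; enqueue 18 → queue [6, 0, 10, 8, 20, 5, 7, 1, 18]
Visit 6 → queue [0, 10, 8, 20, 5, 7, 1, 18]
Visit 0; enqueue 15, 19, 4 → queue [10, 8, 20, 5, 7, 1, 18, 15, 19, 4]
Visit 10; enqueue 2 → queue [8, 20, 5, 7, 1, 18, 15, 19, 4, 2]
Visit 8; enqueue 13 → queue [20, 5, 7, 1, 18, 15, 19, 4, 2, 13]
Visit 20; enqueue 9 → queue [5, 7, 1, 18, 15, 19, 4, 2, 13, 9]
Visit 5 → queue [7, 1, 18, 15, 19, 4, 2, 13, 9]
Visit 7; enqueue 12 → queue [1, 18, 15, 19, 4, 2, 13, 9, 12]
Visit 1; enqueue 11 → queue [18, 15, 19, 4, 2, 13, 9, 12, 11]
Visit 18 → queue [15, 19, 4, 2, 13, 9, 12, 11]
Visit 15 → queue [19, 4, 2, 13, 9, 12, 11]
Visit 19 → queue [4, 2, 13, 9, 12, 11]
Visit 4 → queue [2, 13, 9, 12, 11]
Visit 2 → queue [13, 9, 12, 11]
Visit 13 → queue [9, 12, 11]
Visit 9 → queue [12, 11]
Visit 12 → queue [11]
Visit 11 → queue []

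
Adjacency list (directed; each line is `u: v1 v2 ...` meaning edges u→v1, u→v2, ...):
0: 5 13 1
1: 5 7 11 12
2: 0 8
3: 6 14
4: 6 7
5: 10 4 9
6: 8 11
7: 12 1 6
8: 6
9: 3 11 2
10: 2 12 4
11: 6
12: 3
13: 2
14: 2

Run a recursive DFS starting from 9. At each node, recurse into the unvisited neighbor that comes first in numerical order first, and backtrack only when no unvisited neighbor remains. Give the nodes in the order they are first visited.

Visit 9
9 → 2
2 → 0
0 → 1
1 → 5
5 → 4
4 → 6
6 → 8
6 → 11
4 → 7
7 → 12
12 → 3
3 → 14
5 → 10
0 → 13

9 → 2 → 0 → 1 → 5 → 4 → 6 → 8 → 11 → 7 → 12 → 3 → 14 → 10 → 13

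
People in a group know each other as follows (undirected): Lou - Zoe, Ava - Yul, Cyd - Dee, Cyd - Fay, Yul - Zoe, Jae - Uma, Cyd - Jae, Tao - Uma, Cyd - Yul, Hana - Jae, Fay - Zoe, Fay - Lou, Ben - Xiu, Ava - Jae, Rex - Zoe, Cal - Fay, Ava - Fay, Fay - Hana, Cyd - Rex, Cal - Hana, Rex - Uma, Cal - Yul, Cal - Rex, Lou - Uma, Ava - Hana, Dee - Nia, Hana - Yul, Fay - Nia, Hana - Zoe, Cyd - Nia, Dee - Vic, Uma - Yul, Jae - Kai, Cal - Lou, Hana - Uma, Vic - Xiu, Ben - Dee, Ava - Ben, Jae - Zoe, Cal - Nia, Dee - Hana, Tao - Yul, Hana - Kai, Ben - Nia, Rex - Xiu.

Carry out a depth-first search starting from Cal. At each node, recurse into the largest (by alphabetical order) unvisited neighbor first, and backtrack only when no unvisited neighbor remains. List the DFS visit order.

Cal → Yul → Zoe → Rex → Xiu → Vic → Dee → Nia → Fay → Lou → Uma → Tao → Jae → Kai → Hana → Ava → Ben → Cyd

Visit Cal
Cal → Yul
Yul → Zoe
Zoe → Rex
Rex → Xiu
Xiu → Vic
Vic → Dee
Dee → Nia
Nia → Fay
Fay → Lou
Lou → Uma
Uma → Tao
Uma → Jae
Jae → Kai
Kai → Hana
Hana → Ava
Ava → Ben
Jae → Cyd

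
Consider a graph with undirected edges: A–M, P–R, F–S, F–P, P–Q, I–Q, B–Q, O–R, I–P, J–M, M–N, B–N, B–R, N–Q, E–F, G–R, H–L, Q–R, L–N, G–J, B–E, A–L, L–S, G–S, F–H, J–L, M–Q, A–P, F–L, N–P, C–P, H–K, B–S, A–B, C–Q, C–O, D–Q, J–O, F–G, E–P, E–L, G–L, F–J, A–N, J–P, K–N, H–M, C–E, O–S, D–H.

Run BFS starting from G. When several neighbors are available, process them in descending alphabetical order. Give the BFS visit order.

Visit G; enqueue S, R, L, J, F → queue [S, R, L, J, F]
Visit S; enqueue O, B → queue [R, L, J, F, O, B]
Visit R; enqueue Q, P → queue [L, J, F, O, B, Q, P]
Visit L; enqueue N, H, E, A → queue [J, F, O, B, Q, P, N, H, E, A]
Visit J; enqueue M → queue [F, O, B, Q, P, N, H, E, A, M]
Visit F → queue [O, B, Q, P, N, H, E, A, M]
Visit O; enqueue C → queue [B, Q, P, N, H, E, A, M, C]
Visit B → queue [Q, P, N, H, E, A, M, C]
Visit Q; enqueue I, D → queue [P, N, H, E, A, M, C, I, D]
Visit P → queue [N, H, E, A, M, C, I, D]
Visit N; enqueue K → queue [H, E, A, M, C, I, D, K]
Visit H → queue [E, A, M, C, I, D, K]
Visit E → queue [A, M, C, I, D, K]
Visit A → queue [M, C, I, D, K]
Visit M → queue [C, I, D, K]
Visit C → queue [I, D, K]
Visit I → queue [D, K]
Visit D → queue [K]
Visit K → queue []

G -> S -> R -> L -> J -> F -> O -> B -> Q -> P -> N -> H -> E -> A -> M -> C -> I -> D -> K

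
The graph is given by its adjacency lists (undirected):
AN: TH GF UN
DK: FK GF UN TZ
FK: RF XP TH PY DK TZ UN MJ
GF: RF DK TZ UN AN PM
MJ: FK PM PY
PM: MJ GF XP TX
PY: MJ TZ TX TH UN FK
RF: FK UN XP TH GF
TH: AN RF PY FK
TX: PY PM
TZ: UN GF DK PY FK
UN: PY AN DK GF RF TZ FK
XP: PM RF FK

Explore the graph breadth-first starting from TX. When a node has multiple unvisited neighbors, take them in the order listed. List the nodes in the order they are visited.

TX → PY → PM → MJ → TZ → TH → UN → FK → GF → XP → DK → AN → RF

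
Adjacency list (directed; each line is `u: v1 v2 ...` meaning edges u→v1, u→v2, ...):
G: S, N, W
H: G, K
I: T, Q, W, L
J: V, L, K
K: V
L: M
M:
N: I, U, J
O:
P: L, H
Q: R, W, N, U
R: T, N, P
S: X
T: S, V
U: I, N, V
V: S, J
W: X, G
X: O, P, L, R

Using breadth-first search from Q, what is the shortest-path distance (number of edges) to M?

Level 0: Q
Level 1: N, R, U, W
Level 2: G, I, J, P, T, V, X
Level 3: H, K, L, O, S
Level 4: M
M first appears at level 4.

4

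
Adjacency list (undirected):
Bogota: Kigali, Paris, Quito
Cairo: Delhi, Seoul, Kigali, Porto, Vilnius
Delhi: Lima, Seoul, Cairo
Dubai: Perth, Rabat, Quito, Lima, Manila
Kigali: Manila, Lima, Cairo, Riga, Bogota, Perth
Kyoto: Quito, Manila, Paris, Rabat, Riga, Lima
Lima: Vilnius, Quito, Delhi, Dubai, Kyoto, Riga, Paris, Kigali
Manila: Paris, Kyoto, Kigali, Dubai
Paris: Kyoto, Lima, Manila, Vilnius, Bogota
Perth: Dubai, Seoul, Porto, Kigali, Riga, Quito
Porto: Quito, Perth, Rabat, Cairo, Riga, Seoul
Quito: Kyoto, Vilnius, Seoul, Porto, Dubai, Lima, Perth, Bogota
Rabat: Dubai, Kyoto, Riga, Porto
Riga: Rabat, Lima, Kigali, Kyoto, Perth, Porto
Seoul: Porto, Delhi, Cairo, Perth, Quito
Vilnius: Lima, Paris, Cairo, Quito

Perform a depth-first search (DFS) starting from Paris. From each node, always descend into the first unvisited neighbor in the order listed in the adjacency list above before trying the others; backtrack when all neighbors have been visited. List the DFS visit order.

Paris → Kyoto → Quito → Vilnius → Lima → Delhi → Seoul → Porto → Perth → Dubai → Rabat → Riga → Kigali → Manila → Cairo → Bogota

Visit Paris
Paris → Kyoto
Kyoto → Quito
Quito → Vilnius
Vilnius → Lima
Lima → Delhi
Delhi → Seoul
Seoul → Porto
Porto → Perth
Perth → Dubai
Dubai → Rabat
Rabat → Riga
Riga → Kigali
Kigali → Manila
Kigali → Cairo
Kigali → Bogota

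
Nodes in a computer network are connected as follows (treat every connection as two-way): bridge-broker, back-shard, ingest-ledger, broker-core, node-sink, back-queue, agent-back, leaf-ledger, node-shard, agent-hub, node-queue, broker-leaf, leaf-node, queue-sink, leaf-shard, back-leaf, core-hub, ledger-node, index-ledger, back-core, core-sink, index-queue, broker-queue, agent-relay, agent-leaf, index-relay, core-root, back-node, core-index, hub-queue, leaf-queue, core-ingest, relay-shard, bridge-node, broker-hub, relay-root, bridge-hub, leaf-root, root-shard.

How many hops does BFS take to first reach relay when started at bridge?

3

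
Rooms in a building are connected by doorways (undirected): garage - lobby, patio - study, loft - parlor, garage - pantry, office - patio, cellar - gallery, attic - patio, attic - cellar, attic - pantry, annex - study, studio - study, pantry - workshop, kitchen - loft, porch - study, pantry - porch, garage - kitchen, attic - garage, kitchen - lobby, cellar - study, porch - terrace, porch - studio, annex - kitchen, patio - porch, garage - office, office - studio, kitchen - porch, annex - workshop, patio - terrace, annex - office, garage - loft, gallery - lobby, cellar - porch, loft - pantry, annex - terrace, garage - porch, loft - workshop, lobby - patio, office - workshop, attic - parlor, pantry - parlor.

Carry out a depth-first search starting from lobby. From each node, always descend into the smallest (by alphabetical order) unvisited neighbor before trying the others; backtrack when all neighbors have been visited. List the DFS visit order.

Visit lobby
lobby → gallery
gallery → cellar
cellar → attic
attic → garage
garage → kitchen
kitchen → annex
annex → office
office → patio
patio → porch
porch → pantry
pantry → loft
loft → parlor
loft → workshop
porch → studio
studio → study
porch → terrace

lobby -> gallery -> cellar -> attic -> garage -> kitchen -> annex -> office -> patio -> porch -> pantry -> loft -> parlor -> workshop -> studio -> study -> terrace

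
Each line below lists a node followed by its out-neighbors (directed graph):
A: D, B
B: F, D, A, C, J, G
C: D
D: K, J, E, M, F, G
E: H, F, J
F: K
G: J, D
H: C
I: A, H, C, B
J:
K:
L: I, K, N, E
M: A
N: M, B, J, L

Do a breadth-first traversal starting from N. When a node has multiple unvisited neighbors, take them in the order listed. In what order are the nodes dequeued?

N, M, B, J, L, A, F, D, C, G, I, K, E, H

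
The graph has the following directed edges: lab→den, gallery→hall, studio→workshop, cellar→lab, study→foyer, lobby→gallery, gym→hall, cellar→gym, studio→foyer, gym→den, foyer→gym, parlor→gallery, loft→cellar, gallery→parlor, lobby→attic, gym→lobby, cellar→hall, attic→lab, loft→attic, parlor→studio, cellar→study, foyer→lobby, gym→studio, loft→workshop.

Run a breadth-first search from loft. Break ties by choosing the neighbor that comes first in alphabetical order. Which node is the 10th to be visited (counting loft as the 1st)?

lobby

Visit loft; enqueue attic, cellar, workshop → queue [attic, cellar, workshop]
Visit attic; enqueue lab → queue [cellar, workshop, lab]
Visit cellar; enqueue gym, hall, study → queue [workshop, lab, gym, hall, study]
Visit workshop → queue [lab, gym, hall, study]
Visit lab; enqueue den → queue [gym, hall, study, den]
Visit gym; enqueue lobby, studio → queue [hall, study, den, lobby, studio]
Visit hall → queue [study, den, lobby, studio]
Visit study; enqueue foyer → queue [den, lobby, studio, foyer]
Visit den → queue [lobby, studio, foyer]
Visit lobby; enqueue gallery → queue [studio, foyer, gallery]
Visit studio → queue [foyer, gallery]
Visit foyer → queue [gallery]
Visit gallery; enqueue parlor → queue [parlor]
Visit parlor → queue []

Visit order: loft, attic, cellar, workshop, lab, gym, hall, study, den, lobby, studio, foyer, gallery, parlor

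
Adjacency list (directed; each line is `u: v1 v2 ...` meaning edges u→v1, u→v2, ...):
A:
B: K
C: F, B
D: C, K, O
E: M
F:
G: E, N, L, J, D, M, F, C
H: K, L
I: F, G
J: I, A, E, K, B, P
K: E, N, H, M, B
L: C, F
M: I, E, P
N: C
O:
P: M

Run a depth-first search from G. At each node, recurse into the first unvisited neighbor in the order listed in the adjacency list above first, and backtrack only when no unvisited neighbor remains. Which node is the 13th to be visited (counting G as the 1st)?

Visit G
G → E
E → M
M → I
I → F
M → P
G → N
N → C
C → B
B → K
K → H
H → L
G → J
J → A
G → D
D → O

Visit order: G, E, M, I, F, P, N, C, B, K, H, L, J, A, D, O

J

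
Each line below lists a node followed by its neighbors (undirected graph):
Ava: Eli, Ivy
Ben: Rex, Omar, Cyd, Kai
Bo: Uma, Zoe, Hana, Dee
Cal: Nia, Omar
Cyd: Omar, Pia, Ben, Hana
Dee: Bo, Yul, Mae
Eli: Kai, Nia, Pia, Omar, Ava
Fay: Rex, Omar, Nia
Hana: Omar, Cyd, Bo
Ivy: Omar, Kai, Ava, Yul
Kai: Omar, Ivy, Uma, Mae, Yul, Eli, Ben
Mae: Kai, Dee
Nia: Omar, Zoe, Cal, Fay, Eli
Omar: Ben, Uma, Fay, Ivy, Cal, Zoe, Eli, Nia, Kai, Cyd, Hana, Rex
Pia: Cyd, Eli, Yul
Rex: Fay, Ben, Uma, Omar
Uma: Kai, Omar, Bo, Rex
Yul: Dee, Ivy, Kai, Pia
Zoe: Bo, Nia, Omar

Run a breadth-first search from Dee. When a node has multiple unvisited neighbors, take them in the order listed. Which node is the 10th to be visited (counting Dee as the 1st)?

Pia

Visit Dee; enqueue Bo, Yul, Mae → queue [Bo, Yul, Mae]
Visit Bo; enqueue Uma, Zoe, Hana → queue [Yul, Mae, Uma, Zoe, Hana]
Visit Yul; enqueue Ivy, Kai, Pia → queue [Mae, Uma, Zoe, Hana, Ivy, Kai, Pia]
Visit Mae → queue [Uma, Zoe, Hana, Ivy, Kai, Pia]
Visit Uma; enqueue Omar, Rex → queue [Zoe, Hana, Ivy, Kai, Pia, Omar, Rex]
Visit Zoe; enqueue Nia → queue [Hana, Ivy, Kai, Pia, Omar, Rex, Nia]
Visit Hana; enqueue Cyd → queue [Ivy, Kai, Pia, Omar, Rex, Nia, Cyd]
Visit Ivy; enqueue Ava → queue [Kai, Pia, Omar, Rex, Nia, Cyd, Ava]
Visit Kai; enqueue Eli, Ben → queue [Pia, Omar, Rex, Nia, Cyd, Ava, Eli, Ben]
Visit Pia → queue [Omar, Rex, Nia, Cyd, Ava, Eli, Ben]
Visit Omar; enqueue Fay, Cal → queue [Rex, Nia, Cyd, Ava, Eli, Ben, Fay, Cal]
Visit Rex → queue [Nia, Cyd, Ava, Eli, Ben, Fay, Cal]
Visit Nia → queue [Cyd, Ava, Eli, Ben, Fay, Cal]
Visit Cyd → queue [Ava, Eli, Ben, Fay, Cal]
Visit Ava → queue [Eli, Ben, Fay, Cal]
Visit Eli → queue [Ben, Fay, Cal]
Visit Ben → queue [Fay, Cal]
Visit Fay → queue [Cal]
Visit Cal → queue []

Visit order: Dee, Bo, Yul, Mae, Uma, Zoe, Hana, Ivy, Kai, Pia, Omar, Rex, Nia, Cyd, Ava, Eli, Ben, Fay, Cal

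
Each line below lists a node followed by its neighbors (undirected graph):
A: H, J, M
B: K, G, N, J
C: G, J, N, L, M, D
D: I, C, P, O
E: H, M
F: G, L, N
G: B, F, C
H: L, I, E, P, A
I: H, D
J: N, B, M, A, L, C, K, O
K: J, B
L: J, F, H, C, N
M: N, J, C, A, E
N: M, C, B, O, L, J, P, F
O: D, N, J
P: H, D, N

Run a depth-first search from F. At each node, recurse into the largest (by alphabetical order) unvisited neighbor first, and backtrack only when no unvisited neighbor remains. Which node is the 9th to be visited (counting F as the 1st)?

I

Visit F
F → N
N → P
P → H
H → L
L → J
J → O
O → D
D → I
D → C
C → M
M → E
M → A
C → G
G → B
B → K

Visit order: F, N, P, H, L, J, O, D, I, C, M, E, A, G, B, K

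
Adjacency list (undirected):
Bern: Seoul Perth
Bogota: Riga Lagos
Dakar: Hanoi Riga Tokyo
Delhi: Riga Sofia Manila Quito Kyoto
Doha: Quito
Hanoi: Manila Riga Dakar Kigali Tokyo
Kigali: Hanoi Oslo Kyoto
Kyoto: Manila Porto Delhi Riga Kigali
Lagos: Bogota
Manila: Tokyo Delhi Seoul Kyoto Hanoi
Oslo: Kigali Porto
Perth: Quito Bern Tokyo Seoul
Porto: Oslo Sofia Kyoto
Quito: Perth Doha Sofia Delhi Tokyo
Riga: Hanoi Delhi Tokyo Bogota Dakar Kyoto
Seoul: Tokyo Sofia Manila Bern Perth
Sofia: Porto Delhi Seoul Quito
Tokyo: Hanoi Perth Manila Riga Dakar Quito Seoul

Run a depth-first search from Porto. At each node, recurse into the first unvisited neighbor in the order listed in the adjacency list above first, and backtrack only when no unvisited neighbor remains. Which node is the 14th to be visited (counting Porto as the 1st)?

Lagos

Visit Porto
Porto → Oslo
Oslo → Kigali
Kigali → Hanoi
Hanoi → Manila
Manila → Tokyo
Tokyo → Perth
Perth → Quito
Quito → Doha
Quito → Sofia
Sofia → Delhi
Delhi → Riga
Riga → Bogota
Bogota → Lagos
Riga → Dakar
Riga → Kyoto
Sofia → Seoul
Seoul → Bern

Visit order: Porto, Oslo, Kigali, Hanoi, Manila, Tokyo, Perth, Quito, Doha, Sofia, Delhi, Riga, Bogota, Lagos, Dakar, Kyoto, Seoul, Bern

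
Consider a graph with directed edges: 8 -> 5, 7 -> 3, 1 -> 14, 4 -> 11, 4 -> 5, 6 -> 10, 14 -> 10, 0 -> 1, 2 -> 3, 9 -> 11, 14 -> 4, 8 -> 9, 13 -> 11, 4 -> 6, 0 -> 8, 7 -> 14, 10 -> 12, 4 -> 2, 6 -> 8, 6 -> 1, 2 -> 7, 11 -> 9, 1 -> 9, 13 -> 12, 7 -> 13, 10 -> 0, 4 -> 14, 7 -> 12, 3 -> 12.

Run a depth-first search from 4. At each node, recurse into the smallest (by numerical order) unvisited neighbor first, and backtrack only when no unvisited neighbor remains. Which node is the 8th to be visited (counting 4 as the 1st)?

Visit 4
4 → 2
2 → 3
3 → 12
2 → 7
7 → 13
13 → 11
11 → 9
7 → 14
14 → 10
10 → 0
0 → 1
0 → 8
8 → 5
4 → 6

Visit order: 4, 2, 3, 12, 7, 13, 11, 9, 14, 10, 0, 1, 8, 5, 6

9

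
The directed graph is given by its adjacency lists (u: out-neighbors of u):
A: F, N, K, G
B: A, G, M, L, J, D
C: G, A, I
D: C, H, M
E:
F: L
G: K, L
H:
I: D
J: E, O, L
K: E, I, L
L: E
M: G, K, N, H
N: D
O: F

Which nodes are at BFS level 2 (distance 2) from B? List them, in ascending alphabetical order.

C, E, F, H, K, N, O

Level 0: B
Level 1: A, D, G, J, L, M
Level 2: C, E, F, H, K, N, O
Level 3: I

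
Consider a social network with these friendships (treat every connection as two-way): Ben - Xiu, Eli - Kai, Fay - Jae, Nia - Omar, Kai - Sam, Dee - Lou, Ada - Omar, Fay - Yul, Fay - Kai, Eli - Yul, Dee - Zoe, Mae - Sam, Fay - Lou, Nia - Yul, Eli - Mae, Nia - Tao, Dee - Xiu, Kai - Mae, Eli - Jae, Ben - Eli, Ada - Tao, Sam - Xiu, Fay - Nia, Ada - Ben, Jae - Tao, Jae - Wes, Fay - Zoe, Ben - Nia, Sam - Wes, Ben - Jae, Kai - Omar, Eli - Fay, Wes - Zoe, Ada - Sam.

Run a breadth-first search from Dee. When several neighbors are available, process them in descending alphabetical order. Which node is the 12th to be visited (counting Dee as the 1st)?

Kai

Visit Dee; enqueue Zoe, Xiu, Lou → queue [Zoe, Xiu, Lou]
Visit Zoe; enqueue Wes, Fay → queue [Xiu, Lou, Wes, Fay]
Visit Xiu; enqueue Sam, Ben → queue [Lou, Wes, Fay, Sam, Ben]
Visit Lou → queue [Wes, Fay, Sam, Ben]
Visit Wes; enqueue Jae → queue [Fay, Sam, Ben, Jae]
Visit Fay; enqueue Yul, Nia, Kai, Eli → queue [Sam, Ben, Jae, Yul, Nia, Kai, Eli]
Visit Sam; enqueue Mae, Ada → queue [Ben, Jae, Yul, Nia, Kai, Eli, Mae, Ada]
Visit Ben → queue [Jae, Yul, Nia, Kai, Eli, Mae, Ada]
Visit Jae; enqueue Tao → queue [Yul, Nia, Kai, Eli, Mae, Ada, Tao]
Visit Yul → queue [Nia, Kai, Eli, Mae, Ada, Tao]
Visit Nia; enqueue Omar → queue [Kai, Eli, Mae, Ada, Tao, Omar]
Visit Kai → queue [Eli, Mae, Ada, Tao, Omar]
Visit Eli → queue [Mae, Ada, Tao, Omar]
Visit Mae → queue [Ada, Tao, Omar]
Visit Ada → queue [Tao, Omar]
Visit Tao → queue [Omar]
Visit Omar → queue []

Visit order: Dee, Zoe, Xiu, Lou, Wes, Fay, Sam, Ben, Jae, Yul, Nia, Kai, Eli, Mae, Ada, Tao, Omar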